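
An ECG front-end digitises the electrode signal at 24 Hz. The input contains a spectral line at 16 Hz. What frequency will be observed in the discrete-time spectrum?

8 Hz

16 Hz > fs/2 = 12 Hz, folds to fs − 16 Hz = 8 Hz.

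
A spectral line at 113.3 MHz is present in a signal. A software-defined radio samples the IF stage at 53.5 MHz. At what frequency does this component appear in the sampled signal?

6.3 MHz

113.3 MHz mod fs = 6.3 MHz.
6.3 MHz ≤ fs/2 = 26.75 MHz, appears at 6.3 MHz.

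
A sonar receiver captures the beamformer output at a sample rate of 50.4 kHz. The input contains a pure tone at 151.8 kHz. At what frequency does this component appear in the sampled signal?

0.6 kHz

151.8 kHz mod fs = 0.6 kHz.
0.6 kHz ≤ fs/2 = 25.2 kHz, appears at 0.6 kHz.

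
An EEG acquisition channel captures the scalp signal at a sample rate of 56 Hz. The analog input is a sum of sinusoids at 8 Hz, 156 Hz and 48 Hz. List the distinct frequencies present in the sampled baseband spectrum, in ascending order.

fs/2 = 28 Hz.
8 Hz ≤ fs/2 = 28 Hz, passes unchanged.
156 Hz mod fs = 44 Hz.
44 Hz > fs/2 = 28 Hz, folds to fs − 44 Hz = 12 Hz.
48 Hz > fs/2 = 28 Hz, folds to fs − 48 Hz = 8 Hz.
Distinct values: {8 Hz, 12 Hz}.

8 Hz, 12 Hz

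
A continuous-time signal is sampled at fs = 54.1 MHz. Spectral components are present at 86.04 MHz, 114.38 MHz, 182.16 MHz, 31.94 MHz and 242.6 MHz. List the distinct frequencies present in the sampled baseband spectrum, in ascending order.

fs/2 = 27.05 MHz.
86.04 MHz mod fs = 31.94 MHz.
31.94 MHz > fs/2 = 27.05 MHz, folds to fs − 31.94 MHz = 22.16 MHz.
114.38 MHz mod fs = 6.18 MHz.
6.18 MHz ≤ fs/2 = 27.05 MHz, appears at 6.18 MHz.
182.16 MHz mod fs = 19.86 MHz.
19.86 MHz ≤ fs/2 = 27.05 MHz, appears at 19.86 MHz.
31.94 MHz > fs/2 = 27.05 MHz, folds to fs − 31.94 MHz = 22.16 MHz.
242.6 MHz mod fs = 26.2 MHz.
26.2 MHz ≤ fs/2 = 27.05 MHz, appears at 26.2 MHz.
Distinct values: {6.18 MHz, 19.86 MHz, 22.16 MHz, 26.2 MHz}.

6.18 MHz, 19.86 MHz, 22.16 MHz, 26.2 MHz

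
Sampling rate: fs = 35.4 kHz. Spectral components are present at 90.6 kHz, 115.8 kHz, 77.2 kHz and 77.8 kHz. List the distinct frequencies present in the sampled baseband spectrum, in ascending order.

fs/2 = 17.7 kHz.
90.6 kHz mod fs = 19.8 kHz.
19.8 kHz > fs/2 = 17.7 kHz, folds to fs − 19.8 kHz = 15.6 kHz.
115.8 kHz mod fs = 9.6 kHz.
9.6 kHz ≤ fs/2 = 17.7 kHz, appears at 9.6 kHz.
77.2 kHz mod fs = 6.4 kHz.
6.4 kHz ≤ fs/2 = 17.7 kHz, appears at 6.4 kHz.
77.8 kHz mod fs = 7 kHz.
7 kHz ≤ fs/2 = 17.7 kHz, appears at 7 kHz.
Distinct values: {6.4 kHz, 7 kHz, 9.6 kHz, 15.6 kHz}.

6.4 kHz, 7 kHz, 9.6 kHz, 15.6 kHz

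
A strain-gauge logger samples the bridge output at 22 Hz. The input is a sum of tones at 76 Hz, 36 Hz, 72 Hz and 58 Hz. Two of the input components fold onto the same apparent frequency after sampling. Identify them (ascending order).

fs/2 = 11 Hz.
76 Hz mod fs = 10 Hz.
10 Hz ≤ fs/2 = 11 Hz, appears at 10 Hz.
36 Hz mod fs = 14 Hz.
14 Hz > fs/2 = 11 Hz, folds to fs − 14 Hz = 8 Hz.
72 Hz mod fs = 6 Hz.
6 Hz ≤ fs/2 = 11 Hz, appears at 6 Hz.
58 Hz mod fs = 14 Hz.
14 Hz > fs/2 = 11 Hz, folds to fs − 14 Hz = 8 Hz.
36 Hz and 58 Hz both map to 8 Hz.

36 Hz, 58 Hz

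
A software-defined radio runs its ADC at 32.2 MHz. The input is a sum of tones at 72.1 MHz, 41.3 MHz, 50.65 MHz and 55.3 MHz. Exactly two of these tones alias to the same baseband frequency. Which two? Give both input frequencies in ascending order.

fs/2 = 16.1 MHz.
72.1 MHz mod fs = 7.7 MHz.
7.7 MHz ≤ fs/2 = 16.1 MHz, appears at 7.7 MHz.
41.3 MHz mod fs = 9.1 MHz.
9.1 MHz ≤ fs/2 = 16.1 MHz, appears at 9.1 MHz.
50.65 MHz mod fs = 18.45 MHz.
18.45 MHz > fs/2 = 16.1 MHz, folds to fs − 18.45 MHz = 13.75 MHz.
55.3 MHz mod fs = 23.1 MHz.
23.1 MHz > fs/2 = 16.1 MHz, folds to fs − 23.1 MHz = 9.1 MHz.
41.3 MHz and 55.3 MHz both map to 9.1 MHz.

41.3 MHz, 55.3 MHz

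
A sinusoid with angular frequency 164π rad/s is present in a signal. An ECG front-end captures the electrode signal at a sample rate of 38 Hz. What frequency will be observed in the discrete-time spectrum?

6 Hz

ω = 164π rad/s → f = ω/(2π) = 82 Hz.
82 Hz mod fs = 6 Hz.
6 Hz ≤ fs/2 = 19 Hz, appears at 6 Hz.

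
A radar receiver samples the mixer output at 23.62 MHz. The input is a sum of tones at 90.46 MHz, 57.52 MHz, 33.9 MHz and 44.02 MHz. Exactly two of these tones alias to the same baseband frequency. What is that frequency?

10.28 MHz

fs/2 = 11.81 MHz.
90.46 MHz mod fs = 19.6 MHz.
19.6 MHz > fs/2 = 11.81 MHz, folds to fs − 19.6 MHz = 4.02 MHz.
57.52 MHz mod fs = 10.28 MHz.
10.28 MHz ≤ fs/2 = 11.81 MHz, appears at 10.28 MHz.
33.9 MHz mod fs = 10.28 MHz.
10.28 MHz ≤ fs/2 = 11.81 MHz, appears at 10.28 MHz.
44.02 MHz mod fs = 20.4 MHz.
20.4 MHz > fs/2 = 11.81 MHz, folds to fs − 20.4 MHz = 3.22 MHz.
33.9 MHz and 57.52 MHz both map to 10.28 MHz.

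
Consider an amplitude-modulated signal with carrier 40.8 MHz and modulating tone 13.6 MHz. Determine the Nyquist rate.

108.8 MHz

AM sidebands sit at fc ± fm = 27.2 MHz and 54.4 MHz.
Highest-frequency component: 54.4 MHz.
Nyquist rate = 2 × 54.4 MHz = 108.8 MHz.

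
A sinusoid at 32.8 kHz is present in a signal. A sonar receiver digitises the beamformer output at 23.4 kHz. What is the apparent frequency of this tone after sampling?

32.8 kHz mod fs = 9.4 kHz.
9.4 kHz ≤ fs/2 = 11.7 kHz, appears at 9.4 kHz.

9.4 kHz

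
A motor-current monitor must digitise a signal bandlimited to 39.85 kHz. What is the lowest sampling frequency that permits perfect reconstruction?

Nyquist rate = 2 × 39.85 kHz = 79.7 kHz.

79.7 kHz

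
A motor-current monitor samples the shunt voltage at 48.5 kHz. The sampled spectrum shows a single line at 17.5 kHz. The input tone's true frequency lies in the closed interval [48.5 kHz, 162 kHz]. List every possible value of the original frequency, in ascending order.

66 kHz, 79.5 kHz, 114.5 kHz, 128 kHz

Frequencies that alias to 17.5 kHz are k·fs ± 17.5 kHz for integer k ≥ 0.
k=0: 17.5 kHz.
k=1: 31 kHz, 66 kHz.
k=2: 79.5 kHz, 114.5 kHz.
k=3: 128 kHz, 163 kHz.
k=4: 176.5 kHz, 211.5 kHz.
Within [48.5 kHz, 162 kHz]: 66 kHz, 79.5 kHz, 114.5 kHz, 128 kHz.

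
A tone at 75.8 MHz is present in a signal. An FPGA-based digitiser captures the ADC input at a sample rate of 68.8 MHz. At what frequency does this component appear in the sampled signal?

7 MHz

75.8 MHz mod fs = 7 MHz.
7 MHz ≤ fs/2 = 34.4 MHz, appears at 7 MHz.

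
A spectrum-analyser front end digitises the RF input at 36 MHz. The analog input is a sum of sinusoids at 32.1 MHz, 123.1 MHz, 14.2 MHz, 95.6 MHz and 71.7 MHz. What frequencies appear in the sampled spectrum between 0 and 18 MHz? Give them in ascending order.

fs/2 = 18 MHz.
32.1 MHz > fs/2 = 18 MHz, folds to fs − 32.1 MHz = 3.9 MHz.
123.1 MHz mod fs = 15.1 MHz.
15.1 MHz ≤ fs/2 = 18 MHz, appears at 15.1 MHz.
14.2 MHz ≤ fs/2 = 18 MHz, passes unchanged.
95.6 MHz mod fs = 23.6 MHz.
23.6 MHz > fs/2 = 18 MHz, folds to fs − 23.6 MHz = 12.4 MHz.
71.7 MHz mod fs = 35.7 MHz.
35.7 MHz > fs/2 = 18 MHz, folds to fs − 35.7 MHz = 0.3 MHz.
Distinct values: {0.3 MHz, 3.9 MHz, 12.4 MHz, 14.2 MHz, 15.1 MHz}.

0.3 MHz, 3.9 MHz, 12.4 MHz, 14.2 MHz, 15.1 MHz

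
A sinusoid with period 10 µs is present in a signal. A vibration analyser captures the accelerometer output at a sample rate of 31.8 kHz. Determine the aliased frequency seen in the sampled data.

T = 10 µs → f = 1/T = 100 kHz.
100 kHz mod fs = 4.6 kHz.
4.6 kHz ≤ fs/2 = 15.9 kHz, appears at 4.6 kHz.

4.6 kHz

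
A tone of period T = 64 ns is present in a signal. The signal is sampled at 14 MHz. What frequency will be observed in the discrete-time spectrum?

1.625 MHz

T = 64 ns → f = 1/T = 15.625 MHz.
15.625 MHz mod fs = 1.625 MHz.
1.625 MHz ≤ fs/2 = 7 MHz, appears at 1.625 MHz.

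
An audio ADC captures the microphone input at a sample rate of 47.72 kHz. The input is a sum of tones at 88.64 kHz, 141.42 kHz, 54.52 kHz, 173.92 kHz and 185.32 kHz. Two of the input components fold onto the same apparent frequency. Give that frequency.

fs/2 = 23.86 kHz.
88.64 kHz mod fs = 40.92 kHz.
40.92 kHz > fs/2 = 23.86 kHz, folds to fs − 40.92 kHz = 6.8 kHz.
141.42 kHz mod fs = 45.98 kHz.
45.98 kHz > fs/2 = 23.86 kHz, folds to fs − 45.98 kHz = 1.74 kHz.
54.52 kHz mod fs = 6.8 kHz.
6.8 kHz ≤ fs/2 = 23.86 kHz, appears at 6.8 kHz.
173.92 kHz mod fs = 30.76 kHz.
30.76 kHz > fs/2 = 23.86 kHz, folds to fs − 30.76 kHz = 16.96 kHz.
185.32 kHz mod fs = 42.16 kHz.
42.16 kHz > fs/2 = 23.86 kHz, folds to fs − 42.16 kHz = 5.56 kHz.
54.52 kHz and 88.64 kHz both map to 6.8 kHz.

6.8 kHz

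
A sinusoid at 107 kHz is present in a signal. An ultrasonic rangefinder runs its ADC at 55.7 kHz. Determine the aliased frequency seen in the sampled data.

107 kHz mod fs = 51.3 kHz.
51.3 kHz > fs/2 = 27.85 kHz, folds to fs − 51.3 kHz = 4.4 kHz.

4.4 kHz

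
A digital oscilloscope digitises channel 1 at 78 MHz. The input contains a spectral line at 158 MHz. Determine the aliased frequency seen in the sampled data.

158 MHz mod fs = 2 MHz.
2 MHz ≤ fs/2 = 39 MHz, appears at 2 MHz.

2 MHz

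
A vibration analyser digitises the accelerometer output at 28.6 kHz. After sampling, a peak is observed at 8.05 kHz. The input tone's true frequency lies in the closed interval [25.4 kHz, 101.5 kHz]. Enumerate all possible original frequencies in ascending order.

Frequencies that alias to 8.05 kHz are k·fs ± 8.05 kHz for integer k ≥ 0.
k=0: 8.05 kHz.
k=1: 20.55 kHz, 36.65 kHz.
k=2: 49.15 kHz, 65.25 kHz.
k=3: 77.75 kHz, 93.85 kHz.
k=4: 106.35 kHz, 122.45 kHz.
Within [25.4 kHz, 101.5 kHz]: 36.65 kHz, 49.15 kHz, 65.25 kHz, 77.75 kHz, 93.85 kHz.

36.65 kHz, 49.15 kHz, 65.25 kHz, 77.75 kHz, 93.85 kHz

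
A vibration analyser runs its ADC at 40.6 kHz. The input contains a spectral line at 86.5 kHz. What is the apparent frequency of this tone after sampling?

5.3 kHz

86.5 kHz mod fs = 5.3 kHz.
5.3 kHz ≤ fs/2 = 20.3 kHz, appears at 5.3 kHz.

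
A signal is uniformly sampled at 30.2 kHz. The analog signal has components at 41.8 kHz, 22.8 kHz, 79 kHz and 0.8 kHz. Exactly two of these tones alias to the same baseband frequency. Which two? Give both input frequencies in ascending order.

fs/2 = 15.1 kHz.
41.8 kHz mod fs = 11.6 kHz.
11.6 kHz ≤ fs/2 = 15.1 kHz, appears at 11.6 kHz.
22.8 kHz > fs/2 = 15.1 kHz, folds to fs − 22.8 kHz = 7.4 kHz.
79 kHz mod fs = 18.6 kHz.
18.6 kHz > fs/2 = 15.1 kHz, folds to fs − 18.6 kHz = 11.6 kHz.
0.8 kHz ≤ fs/2 = 15.1 kHz, passes unchanged.
41.8 kHz and 79 kHz both map to 11.6 kHz.

41.8 kHz, 79 kHz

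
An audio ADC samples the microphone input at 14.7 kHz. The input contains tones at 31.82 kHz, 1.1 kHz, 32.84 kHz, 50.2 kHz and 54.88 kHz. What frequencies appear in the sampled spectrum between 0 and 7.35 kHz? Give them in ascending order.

1.1 kHz, 2.42 kHz, 3.44 kHz, 3.92 kHz, 6.1 kHz

fs/2 = 7.35 kHz.
31.82 kHz mod fs = 2.42 kHz.
2.42 kHz ≤ fs/2 = 7.35 kHz, appears at 2.42 kHz.
1.1 kHz ≤ fs/2 = 7.35 kHz, passes unchanged.
32.84 kHz mod fs = 3.44 kHz.
3.44 kHz ≤ fs/2 = 7.35 kHz, appears at 3.44 kHz.
50.2 kHz mod fs = 6.1 kHz.
6.1 kHz ≤ fs/2 = 7.35 kHz, appears at 6.1 kHz.
54.88 kHz mod fs = 10.78 kHz.
10.78 kHz > fs/2 = 7.35 kHz, folds to fs − 10.78 kHz = 3.92 kHz.
Distinct values: {1.1 kHz, 2.42 kHz, 3.44 kHz, 3.92 kHz, 6.1 kHz}.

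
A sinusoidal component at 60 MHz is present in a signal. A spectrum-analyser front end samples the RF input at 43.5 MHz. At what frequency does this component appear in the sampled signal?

16.5 MHz

60 MHz mod fs = 16.5 MHz.
16.5 MHz ≤ fs/2 = 21.75 MHz, appears at 16.5 MHz.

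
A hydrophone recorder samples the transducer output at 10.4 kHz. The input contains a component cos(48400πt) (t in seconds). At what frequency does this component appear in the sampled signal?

3.4 kHz

ω = 48400π rad/s → f = ω/(2π) = 24200 Hz = 24.2 kHz.
24.2 kHz mod fs = 3.4 kHz.
3.4 kHz ≤ fs/2 = 5.2 kHz, appears at 3.4 kHz.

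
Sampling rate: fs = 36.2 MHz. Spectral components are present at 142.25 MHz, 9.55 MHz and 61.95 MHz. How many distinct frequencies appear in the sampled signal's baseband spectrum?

3

fs/2 = 18.1 MHz.
142.25 MHz mod fs = 33.65 MHz.
33.65 MHz > fs/2 = 18.1 MHz, folds to fs − 33.65 MHz = 2.55 MHz.
9.55 MHz ≤ fs/2 = 18.1 MHz, passes unchanged.
61.95 MHz mod fs = 25.75 MHz.
25.75 MHz > fs/2 = 18.1 MHz, folds to fs − 25.75 MHz = 10.45 MHz.
Distinct values: {2.55 MHz, 9.55 MHz, 10.45 MHz} → 3.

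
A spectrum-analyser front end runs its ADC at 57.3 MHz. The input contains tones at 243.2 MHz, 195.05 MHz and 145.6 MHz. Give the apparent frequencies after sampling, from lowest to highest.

14 MHz, 23.15 MHz, 26.3 MHz

fs/2 = 28.65 MHz.
243.2 MHz mod fs = 14 MHz.
14 MHz ≤ fs/2 = 28.65 MHz, appears at 14 MHz.
195.05 MHz mod fs = 23.15 MHz.
23.15 MHz ≤ fs/2 = 28.65 MHz, appears at 23.15 MHz.
145.6 MHz mod fs = 31 MHz.
31 MHz > fs/2 = 28.65 MHz, folds to fs − 31 MHz = 26.3 MHz.
Distinct values: {14 MHz, 23.15 MHz, 26.3 MHz}.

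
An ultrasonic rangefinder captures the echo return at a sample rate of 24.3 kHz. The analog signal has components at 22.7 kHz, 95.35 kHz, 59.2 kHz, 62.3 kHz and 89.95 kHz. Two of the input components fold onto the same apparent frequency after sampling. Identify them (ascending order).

fs/2 = 12.15 kHz.
22.7 kHz > fs/2 = 12.15 kHz, folds to fs − 22.7 kHz = 1.6 kHz.
95.35 kHz mod fs = 22.45 kHz.
22.45 kHz > fs/2 = 12.15 kHz, folds to fs − 22.45 kHz = 1.85 kHz.
59.2 kHz mod fs = 10.6 kHz.
10.6 kHz ≤ fs/2 = 12.15 kHz, appears at 10.6 kHz.
62.3 kHz mod fs = 13.7 kHz.
13.7 kHz > fs/2 = 12.15 kHz, folds to fs − 13.7 kHz = 10.6 kHz.
89.95 kHz mod fs = 17.05 kHz.
17.05 kHz > fs/2 = 12.15 kHz, folds to fs − 17.05 kHz = 7.25 kHz.
59.2 kHz and 62.3 kHz both map to 10.6 kHz.

59.2 kHz, 62.3 kHz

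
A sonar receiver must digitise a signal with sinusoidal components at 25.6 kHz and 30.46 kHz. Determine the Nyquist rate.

60.92 kHz

Highest-frequency component: 30.46 kHz.
Nyquist rate = 2 × 30.46 kHz = 60.92 kHz.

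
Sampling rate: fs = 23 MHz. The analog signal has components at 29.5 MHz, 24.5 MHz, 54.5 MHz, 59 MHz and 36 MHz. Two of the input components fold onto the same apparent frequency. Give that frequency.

10 MHz

fs/2 = 11.5 MHz.
29.5 MHz mod fs = 6.5 MHz.
6.5 MHz ≤ fs/2 = 11.5 MHz, appears at 6.5 MHz.
24.5 MHz mod fs = 1.5 MHz.
1.5 MHz ≤ fs/2 = 11.5 MHz, appears at 1.5 MHz.
54.5 MHz mod fs = 8.5 MHz.
8.5 MHz ≤ fs/2 = 11.5 MHz, appears at 8.5 MHz.
59 MHz mod fs = 13 MHz.
13 MHz > fs/2 = 11.5 MHz, folds to fs − 13 MHz = 10 MHz.
36 MHz mod fs = 13 MHz.
13 MHz > fs/2 = 11.5 MHz, folds to fs − 13 MHz = 10 MHz.
36 MHz and 59 MHz both map to 10 MHz.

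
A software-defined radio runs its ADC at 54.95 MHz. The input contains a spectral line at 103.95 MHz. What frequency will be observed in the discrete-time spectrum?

103.95 MHz mod fs = 49 MHz.
49 MHz > fs/2 = 27.475 MHz, folds to fs − 49 MHz = 5.95 MHz.

5.95 MHz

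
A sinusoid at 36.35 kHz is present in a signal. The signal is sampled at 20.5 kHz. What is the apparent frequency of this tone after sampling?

36.35 kHz mod fs = 15.85 kHz.
15.85 kHz > fs/2 = 10.25 kHz, folds to fs − 15.85 kHz = 4.65 kHz.

4.65 kHz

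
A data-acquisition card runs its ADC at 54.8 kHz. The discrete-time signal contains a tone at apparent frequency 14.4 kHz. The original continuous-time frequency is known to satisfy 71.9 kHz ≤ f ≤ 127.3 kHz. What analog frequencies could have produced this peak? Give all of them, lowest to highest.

95.2 kHz, 124 kHz

Frequencies that alias to 14.4 kHz are k·fs ± 14.4 kHz for integer k ≥ 0.
k=0: 14.4 kHz.
k=1: 40.4 kHz, 69.2 kHz.
k=2: 95.2 kHz, 124 kHz.
k=3: 150 kHz, 178.8 kHz.
Within [71.9 kHz, 127.3 kHz]: 95.2 kHz, 124 kHz.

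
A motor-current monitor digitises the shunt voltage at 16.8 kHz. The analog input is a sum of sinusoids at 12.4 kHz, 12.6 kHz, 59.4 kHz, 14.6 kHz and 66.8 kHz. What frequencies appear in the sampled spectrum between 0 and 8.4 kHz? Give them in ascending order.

0.4 kHz, 2.2 kHz, 4.2 kHz, 4.4 kHz, 7.8 kHz

fs/2 = 8.4 kHz.
12.4 kHz > fs/2 = 8.4 kHz, folds to fs − 12.4 kHz = 4.4 kHz.
12.6 kHz > fs/2 = 8.4 kHz, folds to fs − 12.6 kHz = 4.2 kHz.
59.4 kHz mod fs = 9 kHz.
9 kHz > fs/2 = 8.4 kHz, folds to fs − 9 kHz = 7.8 kHz.
14.6 kHz > fs/2 = 8.4 kHz, folds to fs − 14.6 kHz = 2.2 kHz.
66.8 kHz mod fs = 16.4 kHz.
16.4 kHz > fs/2 = 8.4 kHz, folds to fs − 16.4 kHz = 0.4 kHz.
Distinct values: {0.4 kHz, 2.2 kHz, 4.2 kHz, 4.4 kHz, 7.8 kHz}.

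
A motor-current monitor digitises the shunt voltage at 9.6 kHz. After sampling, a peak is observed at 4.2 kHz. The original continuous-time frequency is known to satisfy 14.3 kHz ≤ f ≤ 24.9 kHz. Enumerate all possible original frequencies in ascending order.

Frequencies that alias to 4.2 kHz are k·fs ± 4.2 kHz for integer k ≥ 0.
k=0: 4.2 kHz.
k=1: 5.4 kHz, 13.8 kHz.
k=2: 15 kHz, 23.4 kHz.
k=3: 24.6 kHz, 33 kHz.
k=4: 34.2 kHz, 42.6 kHz.
Within [14.3 kHz, 24.9 kHz]: 15 kHz, 23.4 kHz, 24.6 kHz.

15 kHz, 23.4 kHz, 24.6 kHz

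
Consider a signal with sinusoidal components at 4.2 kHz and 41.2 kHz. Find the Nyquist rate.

82.4 kHz

Highest-frequency component: 41.2 kHz.
Nyquist rate = 2 × 41.2 kHz = 82.4 kHz.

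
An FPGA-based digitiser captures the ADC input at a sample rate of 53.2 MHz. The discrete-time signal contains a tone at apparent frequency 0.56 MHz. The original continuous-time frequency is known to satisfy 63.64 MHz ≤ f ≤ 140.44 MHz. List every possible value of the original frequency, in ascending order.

Frequencies that alias to 0.56 MHz are k·fs ± 0.56 MHz for integer k ≥ 0.
k=0: 0.56 MHz.
k=1: 52.64 MHz, 53.76 MHz.
k=2: 105.84 MHz, 106.96 MHz.
k=3: 159.04 MHz, 160.16 MHz.
Within [63.64 MHz, 140.44 MHz]: 105.84 MHz, 106.96 MHz.

105.84 MHz, 106.96 MHz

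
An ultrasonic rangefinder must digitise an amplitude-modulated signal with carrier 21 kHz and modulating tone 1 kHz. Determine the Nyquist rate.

44 kHz

AM sidebands sit at fc ± fm = 20 kHz and 22 kHz.
Highest-frequency component: 22 kHz.
Nyquist rate = 2 × 22 kHz = 44 kHz.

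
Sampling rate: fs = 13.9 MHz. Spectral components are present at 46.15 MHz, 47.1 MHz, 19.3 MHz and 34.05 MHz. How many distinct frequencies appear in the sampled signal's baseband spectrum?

3

fs/2 = 6.95 MHz.
46.15 MHz mod fs = 4.45 MHz.
4.45 MHz ≤ fs/2 = 6.95 MHz, appears at 4.45 MHz.
47.1 MHz mod fs = 5.4 MHz.
5.4 MHz ≤ fs/2 = 6.95 MHz, appears at 5.4 MHz.
19.3 MHz mod fs = 5.4 MHz.
5.4 MHz ≤ fs/2 = 6.95 MHz, appears at 5.4 MHz.
34.05 MHz mod fs = 6.25 MHz.
6.25 MHz ≤ fs/2 = 6.95 MHz, appears at 6.25 MHz.
Distinct values: {4.45 MHz, 5.4 MHz, 6.25 MHz} → 3.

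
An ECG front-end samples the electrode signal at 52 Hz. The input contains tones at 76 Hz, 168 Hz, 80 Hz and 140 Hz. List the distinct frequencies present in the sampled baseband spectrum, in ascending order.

fs/2 = 26 Hz.
76 Hz mod fs = 24 Hz.
24 Hz ≤ fs/2 = 26 Hz, appears at 24 Hz.
168 Hz mod fs = 12 Hz.
12 Hz ≤ fs/2 = 26 Hz, appears at 12 Hz.
80 Hz mod fs = 28 Hz.
28 Hz > fs/2 = 26 Hz, folds to fs − 28 Hz = 24 Hz.
140 Hz mod fs = 36 Hz.
36 Hz > fs/2 = 26 Hz, folds to fs − 36 Hz = 16 Hz.
Distinct values: {12 Hz, 16 Hz, 24 Hz}.

12 Hz, 16 Hz, 24 Hz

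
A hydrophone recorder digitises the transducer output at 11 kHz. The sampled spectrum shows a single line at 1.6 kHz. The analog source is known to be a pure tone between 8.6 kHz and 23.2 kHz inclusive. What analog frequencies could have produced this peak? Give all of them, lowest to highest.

9.4 kHz, 12.6 kHz, 20.4 kHz

Frequencies that alias to 1.6 kHz are k·fs ± 1.6 kHz for integer k ≥ 0.
k=0: 1.6 kHz.
k=1: 9.4 kHz, 12.6 kHz.
k=2: 20.4 kHz, 23.6 kHz.
k=3: 31.4 kHz, 34.6 kHz.
Within [8.6 kHz, 23.2 kHz]: 9.4 kHz, 12.6 kHz, 20.4 kHz.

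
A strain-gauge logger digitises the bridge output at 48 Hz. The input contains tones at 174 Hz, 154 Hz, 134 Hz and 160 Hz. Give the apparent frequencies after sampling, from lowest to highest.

10 Hz, 16 Hz, 18 Hz

fs/2 = 24 Hz.
174 Hz mod fs = 30 Hz.
30 Hz > fs/2 = 24 Hz, folds to fs − 30 Hz = 18 Hz.
154 Hz mod fs = 10 Hz.
10 Hz ≤ fs/2 = 24 Hz, appears at 10 Hz.
134 Hz mod fs = 38 Hz.
38 Hz > fs/2 = 24 Hz, folds to fs − 38 Hz = 10 Hz.
160 Hz mod fs = 16 Hz.
16 Hz ≤ fs/2 = 24 Hz, appears at 16 Hz.
Distinct values: {10 Hz, 16 Hz, 18 Hz}.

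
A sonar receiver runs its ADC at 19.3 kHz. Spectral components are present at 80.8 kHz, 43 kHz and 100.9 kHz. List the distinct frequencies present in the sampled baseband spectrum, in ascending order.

3.6 kHz, 4.4 kHz

fs/2 = 9.65 kHz.
80.8 kHz mod fs = 3.6 kHz.
3.6 kHz ≤ fs/2 = 9.65 kHz, appears at 3.6 kHz.
43 kHz mod fs = 4.4 kHz.
4.4 kHz ≤ fs/2 = 9.65 kHz, appears at 4.4 kHz.
100.9 kHz mod fs = 4.4 kHz.
4.4 kHz ≤ fs/2 = 9.65 kHz, appears at 4.4 kHz.
Distinct values: {3.6 kHz, 4.4 kHz}.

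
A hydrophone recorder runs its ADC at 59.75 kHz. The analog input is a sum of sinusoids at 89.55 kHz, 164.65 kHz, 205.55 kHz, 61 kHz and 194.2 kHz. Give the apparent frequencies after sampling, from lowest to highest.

1.25 kHz, 14.6 kHz, 14.95 kHz, 26.3 kHz, 29.8 kHz

fs/2 = 29.875 kHz.
89.55 kHz mod fs = 29.8 kHz.
29.8 kHz ≤ fs/2 = 29.875 kHz, appears at 29.8 kHz.
164.65 kHz mod fs = 45.15 kHz.
45.15 kHz > fs/2 = 29.875 kHz, folds to fs − 45.15 kHz = 14.6 kHz.
205.55 kHz mod fs = 26.3 kHz.
26.3 kHz ≤ fs/2 = 29.875 kHz, appears at 26.3 kHz.
61 kHz mod fs = 1.25 kHz.
1.25 kHz ≤ fs/2 = 29.875 kHz, appears at 1.25 kHz.
194.2 kHz mod fs = 14.95 kHz.
14.95 kHz ≤ fs/2 = 29.875 kHz, appears at 14.95 kHz.
Distinct values: {1.25 kHz, 14.6 kHz, 14.95 kHz, 26.3 kHz, 29.8 kHz}.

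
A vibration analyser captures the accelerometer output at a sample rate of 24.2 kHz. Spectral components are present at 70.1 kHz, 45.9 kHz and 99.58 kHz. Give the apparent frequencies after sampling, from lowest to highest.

fs/2 = 12.1 kHz.
70.1 kHz mod fs = 21.7 kHz.
21.7 kHz > fs/2 = 12.1 kHz, folds to fs − 21.7 kHz = 2.5 kHz.
45.9 kHz mod fs = 21.7 kHz.
21.7 kHz > fs/2 = 12.1 kHz, folds to fs − 21.7 kHz = 2.5 kHz.
99.58 kHz mod fs = 2.78 kHz.
2.78 kHz ≤ fs/2 = 12.1 kHz, appears at 2.78 kHz.
Distinct values: {2.5 kHz, 2.78 kHz}.

2.5 kHz, 2.78 kHz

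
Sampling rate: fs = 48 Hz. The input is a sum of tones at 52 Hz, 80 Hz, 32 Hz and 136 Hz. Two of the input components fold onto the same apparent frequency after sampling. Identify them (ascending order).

fs/2 = 24 Hz.
52 Hz mod fs = 4 Hz.
4 Hz ≤ fs/2 = 24 Hz, appears at 4 Hz.
80 Hz mod fs = 32 Hz.
32 Hz > fs/2 = 24 Hz, folds to fs − 32 Hz = 16 Hz.
32 Hz > fs/2 = 24 Hz, folds to fs − 32 Hz = 16 Hz.
136 Hz mod fs = 40 Hz.
40 Hz > fs/2 = 24 Hz, folds to fs − 40 Hz = 8 Hz.
32 Hz and 80 Hz both map to 16 Hz.

32 Hz, 80 Hz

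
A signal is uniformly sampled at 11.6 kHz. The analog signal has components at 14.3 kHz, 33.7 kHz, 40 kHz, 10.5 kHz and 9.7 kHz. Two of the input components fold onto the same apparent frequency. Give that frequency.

fs/2 = 5.8 kHz.
14.3 kHz mod fs = 2.7 kHz.
2.7 kHz ≤ fs/2 = 5.8 kHz, appears at 2.7 kHz.
33.7 kHz mod fs = 10.5 kHz.
10.5 kHz > fs/2 = 5.8 kHz, folds to fs − 10.5 kHz = 1.1 kHz.
40 kHz mod fs = 5.2 kHz.
5.2 kHz ≤ fs/2 = 5.8 kHz, appears at 5.2 kHz.
10.5 kHz > fs/2 = 5.8 kHz, folds to fs − 10.5 kHz = 1.1 kHz.
9.7 kHz > fs/2 = 5.8 kHz, folds to fs − 9.7 kHz = 1.9 kHz.
10.5 kHz and 33.7 kHz both map to 1.1 kHz.

1.1 kHz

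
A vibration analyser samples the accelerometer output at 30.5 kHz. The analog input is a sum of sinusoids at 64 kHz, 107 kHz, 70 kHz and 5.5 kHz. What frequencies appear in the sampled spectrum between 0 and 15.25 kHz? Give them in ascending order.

fs/2 = 15.25 kHz.
64 kHz mod fs = 3 kHz.
3 kHz ≤ fs/2 = 15.25 kHz, appears at 3 kHz.
107 kHz mod fs = 15.5 kHz.
15.5 kHz > fs/2 = 15.25 kHz, folds to fs − 15.5 kHz = 15 kHz.
70 kHz mod fs = 9 kHz.
9 kHz ≤ fs/2 = 15.25 kHz, appears at 9 kHz.
5.5 kHz ≤ fs/2 = 15.25 kHz, passes unchanged.
Distinct values: {3 kHz, 5.5 kHz, 9 kHz, 15 kHz}.

3 kHz, 5.5 kHz, 9 kHz, 15 kHz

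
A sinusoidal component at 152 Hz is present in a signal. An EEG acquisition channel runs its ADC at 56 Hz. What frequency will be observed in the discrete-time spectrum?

152 Hz mod fs = 40 Hz.
40 Hz > fs/2 = 28 Hz, folds to fs − 40 Hz = 16 Hz.

16 Hz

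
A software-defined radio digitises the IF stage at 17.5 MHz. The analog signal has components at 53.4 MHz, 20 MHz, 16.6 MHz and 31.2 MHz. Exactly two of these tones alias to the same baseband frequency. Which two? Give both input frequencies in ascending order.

16.6 MHz, 53.4 MHz

fs/2 = 8.75 MHz.
53.4 MHz mod fs = 0.9 MHz.
0.9 MHz ≤ fs/2 = 8.75 MHz, appears at 0.9 MHz.
20 MHz mod fs = 2.5 MHz.
2.5 MHz ≤ fs/2 = 8.75 MHz, appears at 2.5 MHz.
16.6 MHz > fs/2 = 8.75 MHz, folds to fs − 16.6 MHz = 0.9 MHz.
31.2 MHz mod fs = 13.7 MHz.
13.7 MHz > fs/2 = 8.75 MHz, folds to fs − 13.7 MHz = 3.8 MHz.
16.6 MHz and 53.4 MHz both map to 0.9 MHz.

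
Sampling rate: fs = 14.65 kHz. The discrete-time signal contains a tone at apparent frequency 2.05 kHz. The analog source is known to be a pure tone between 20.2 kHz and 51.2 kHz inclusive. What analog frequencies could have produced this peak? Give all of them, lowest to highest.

27.25 kHz, 31.35 kHz, 41.9 kHz, 46 kHz

Frequencies that alias to 2.05 kHz are k·fs ± 2.05 kHz for integer k ≥ 0.
k=0: 2.05 kHz.
k=1: 12.6 kHz, 16.7 kHz.
k=2: 27.25 kHz, 31.35 kHz.
k=3: 41.9 kHz, 46 kHz.
k=4: 56.55 kHz, 60.65 kHz.
Within [20.2 kHz, 51.2 kHz]: 27.25 kHz, 31.35 kHz, 41.9 kHz, 46 kHz.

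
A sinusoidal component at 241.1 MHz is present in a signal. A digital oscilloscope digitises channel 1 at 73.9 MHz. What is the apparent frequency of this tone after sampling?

19.4 MHz

241.1 MHz mod fs = 19.4 MHz.
19.4 MHz ≤ fs/2 = 36.95 MHz, appears at 19.4 MHz.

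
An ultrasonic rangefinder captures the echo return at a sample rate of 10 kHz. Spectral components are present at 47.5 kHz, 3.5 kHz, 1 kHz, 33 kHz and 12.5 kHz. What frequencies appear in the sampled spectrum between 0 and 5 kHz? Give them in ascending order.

fs/2 = 5 kHz.
47.5 kHz mod fs = 7.5 kHz.
7.5 kHz > fs/2 = 5 kHz, folds to fs − 7.5 kHz = 2.5 kHz.
3.5 kHz ≤ fs/2 = 5 kHz, passes unchanged.
1 kHz ≤ fs/2 = 5 kHz, passes unchanged.
33 kHz mod fs = 3 kHz.
3 kHz ≤ fs/2 = 5 kHz, appears at 3 kHz.
12.5 kHz mod fs = 2.5 kHz.
2.5 kHz ≤ fs/2 = 5 kHz, appears at 2.5 kHz.
Distinct values: {1 kHz, 2.5 kHz, 3 kHz, 3.5 kHz}.

1 kHz, 2.5 kHz, 3 kHz, 3.5 kHz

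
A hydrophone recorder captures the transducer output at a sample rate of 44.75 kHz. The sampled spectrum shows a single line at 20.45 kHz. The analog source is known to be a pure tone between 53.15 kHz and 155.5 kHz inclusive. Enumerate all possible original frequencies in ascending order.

65.2 kHz, 69.05 kHz, 109.95 kHz, 113.8 kHz, 154.7 kHz

Frequencies that alias to 20.45 kHz are k·fs ± 20.45 kHz for integer k ≥ 0.
k=0: 20.45 kHz.
k=1: 24.3 kHz, 65.2 kHz.
k=2: 69.05 kHz, 109.95 kHz.
k=3: 113.8 kHz, 154.7 kHz.
k=4: 158.55 kHz, 199.45 kHz.
Within [53.15 kHz, 155.5 kHz]: 65.2 kHz, 69.05 kHz, 109.95 kHz, 113.8 kHz, 154.7 kHz.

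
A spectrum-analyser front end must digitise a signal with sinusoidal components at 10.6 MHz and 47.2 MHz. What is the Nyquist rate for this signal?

94.4 MHz

Highest-frequency component: 47.2 MHz.
Nyquist rate = 2 × 47.2 MHz = 94.4 MHz.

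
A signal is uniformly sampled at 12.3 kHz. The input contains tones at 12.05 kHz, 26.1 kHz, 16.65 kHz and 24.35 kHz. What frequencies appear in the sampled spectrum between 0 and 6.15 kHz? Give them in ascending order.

fs/2 = 6.15 kHz.
12.05 kHz > fs/2 = 6.15 kHz, folds to fs − 12.05 kHz = 0.25 kHz.
26.1 kHz mod fs = 1.5 kHz.
1.5 kHz ≤ fs/2 = 6.15 kHz, appears at 1.5 kHz.
16.65 kHz mod fs = 4.35 kHz.
4.35 kHz ≤ fs/2 = 6.15 kHz, appears at 4.35 kHz.
24.35 kHz mod fs = 12.05 kHz.
12.05 kHz > fs/2 = 6.15 kHz, folds to fs − 12.05 kHz = 0.25 kHz.
Distinct values: {0.25 kHz, 1.5 kHz, 4.35 kHz}.

0.25 kHz, 1.5 kHz, 4.35 kHz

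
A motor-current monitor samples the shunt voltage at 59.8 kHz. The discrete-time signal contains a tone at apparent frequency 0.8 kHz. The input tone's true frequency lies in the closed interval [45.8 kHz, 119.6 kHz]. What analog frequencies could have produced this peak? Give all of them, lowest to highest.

Frequencies that alias to 0.8 kHz are k·fs ± 0.8 kHz for integer k ≥ 0.
k=0: 0.8 kHz.
k=1: 59 kHz, 60.6 kHz.
k=2: 118.8 kHz, 120.4 kHz.
k=3: 178.6 kHz, 180.2 kHz.
Within [45.8 kHz, 119.6 kHz]: 59 kHz, 60.6 kHz, 118.8 kHz.

59 kHz, 60.6 kHz, 118.8 kHz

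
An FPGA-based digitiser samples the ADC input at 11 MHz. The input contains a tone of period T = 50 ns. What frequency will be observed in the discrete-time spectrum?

T = 50 ns → f = 1/T = 20 MHz.
20 MHz mod fs = 9 MHz.
9 MHz > fs/2 = 5.5 MHz, folds to fs − 9 MHz = 2 MHz.

2 MHz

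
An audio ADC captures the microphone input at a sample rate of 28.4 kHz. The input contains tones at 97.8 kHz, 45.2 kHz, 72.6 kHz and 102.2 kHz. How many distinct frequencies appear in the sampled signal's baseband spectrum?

3

fs/2 = 14.2 kHz.
97.8 kHz mod fs = 12.6 kHz.
12.6 kHz ≤ fs/2 = 14.2 kHz, appears at 12.6 kHz.
45.2 kHz mod fs = 16.8 kHz.
16.8 kHz > fs/2 = 14.2 kHz, folds to fs − 16.8 kHz = 11.6 kHz.
72.6 kHz mod fs = 15.8 kHz.
15.8 kHz > fs/2 = 14.2 kHz, folds to fs − 15.8 kHz = 12.6 kHz.
102.2 kHz mod fs = 17 kHz.
17 kHz > fs/2 = 14.2 kHz, folds to fs − 17 kHz = 11.4 kHz.
Distinct values: {11.4 kHz, 11.6 kHz, 12.6 kHz} → 3.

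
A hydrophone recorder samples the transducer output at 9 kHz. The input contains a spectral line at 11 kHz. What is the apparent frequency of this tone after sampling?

2 kHz

11 kHz mod fs = 2 kHz.
2 kHz ≤ fs/2 = 4.5 kHz, appears at 2 kHz.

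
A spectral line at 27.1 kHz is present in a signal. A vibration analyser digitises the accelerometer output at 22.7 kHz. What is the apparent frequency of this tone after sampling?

4.4 kHz

27.1 kHz mod fs = 4.4 kHz.
4.4 kHz ≤ fs/2 = 11.35 kHz, appears at 4.4 kHz.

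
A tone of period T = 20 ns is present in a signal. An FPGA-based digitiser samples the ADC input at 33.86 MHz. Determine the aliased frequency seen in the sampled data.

T = 20 ns → f = 1/T = 50 MHz.
50 MHz mod fs = 16.14 MHz.
16.14 MHz ≤ fs/2 = 16.93 MHz, appears at 16.14 MHz.

16.14 MHz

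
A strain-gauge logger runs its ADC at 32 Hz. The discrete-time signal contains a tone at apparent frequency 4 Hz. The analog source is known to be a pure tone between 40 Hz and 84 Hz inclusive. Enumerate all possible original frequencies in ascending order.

60 Hz, 68 Hz

Frequencies that alias to 4 Hz are k·fs ± 4 Hz for integer k ≥ 0.
k=0: 4 Hz.
k=1: 28 Hz, 36 Hz.
k=2: 60 Hz, 68 Hz.
k=3: 92 Hz, 100 Hz.
Within [40 Hz, 84 Hz]: 60 Hz, 68 Hz.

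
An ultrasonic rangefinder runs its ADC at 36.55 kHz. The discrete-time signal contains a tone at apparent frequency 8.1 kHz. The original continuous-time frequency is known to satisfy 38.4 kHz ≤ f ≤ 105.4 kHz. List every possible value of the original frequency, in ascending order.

Frequencies that alias to 8.1 kHz are k·fs ± 8.1 kHz for integer k ≥ 0.
k=0: 8.1 kHz.
k=1: 28.45 kHz, 44.65 kHz.
k=2: 65 kHz, 81.2 kHz.
k=3: 101.55 kHz, 117.75 kHz.
k=4: 138.1 kHz, 154.3 kHz.
Within [38.4 kHz, 105.4 kHz]: 44.65 kHz, 65 kHz, 81.2 kHz, 101.55 kHz.

44.65 kHz, 65 kHz, 81.2 kHz, 101.55 kHz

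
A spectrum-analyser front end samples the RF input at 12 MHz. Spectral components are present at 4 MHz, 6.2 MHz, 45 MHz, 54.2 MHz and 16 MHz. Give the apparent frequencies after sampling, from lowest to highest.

fs/2 = 6 MHz.
4 MHz ≤ fs/2 = 6 MHz, passes unchanged.
6.2 MHz > fs/2 = 6 MHz, folds to fs − 6.2 MHz = 5.8 MHz.
45 MHz mod fs = 9 MHz.
9 MHz > fs/2 = 6 MHz, folds to fs − 9 MHz = 3 MHz.
54.2 MHz mod fs = 6.2 MHz.
6.2 MHz > fs/2 = 6 MHz, folds to fs − 6.2 MHz = 5.8 MHz.
16 MHz mod fs = 4 MHz.
4 MHz ≤ fs/2 = 6 MHz, appears at 4 MHz.
Distinct values: {3 MHz, 4 MHz, 5.8 MHz}.

3 MHz, 4 MHz, 5.8 MHz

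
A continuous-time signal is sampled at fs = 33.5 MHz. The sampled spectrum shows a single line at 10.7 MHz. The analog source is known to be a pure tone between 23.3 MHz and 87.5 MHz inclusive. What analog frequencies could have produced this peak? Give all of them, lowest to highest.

Frequencies that alias to 10.7 MHz are k·fs ± 10.7 MHz for integer k ≥ 0.
k=0: 10.7 MHz.
k=1: 22.8 MHz, 44.2 MHz.
k=2: 56.3 MHz, 77.7 MHz.
k=3: 89.8 MHz, 111.2 MHz.
Within [23.3 MHz, 87.5 MHz]: 44.2 MHz, 56.3 MHz, 77.7 MHz.

44.2 MHz, 56.3 MHz, 77.7 MHz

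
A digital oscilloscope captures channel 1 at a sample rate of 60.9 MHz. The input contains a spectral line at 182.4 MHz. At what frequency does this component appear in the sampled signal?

182.4 MHz mod fs = 60.6 MHz.
60.6 MHz > fs/2 = 30.45 MHz, folds to fs − 60.6 MHz = 0.3 MHz.

0.3 MHz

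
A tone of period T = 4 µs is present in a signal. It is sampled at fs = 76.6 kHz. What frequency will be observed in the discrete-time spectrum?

T = 4 µs → f = 1/T = 250 kHz.
250 kHz mod fs = 20.2 kHz.
20.2 kHz ≤ fs/2 = 38.3 kHz, appears at 20.2 kHz.

20.2 kHz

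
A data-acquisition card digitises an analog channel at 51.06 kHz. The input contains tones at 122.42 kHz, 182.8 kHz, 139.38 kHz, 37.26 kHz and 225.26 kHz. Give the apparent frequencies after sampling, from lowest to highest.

13.8 kHz, 20.3 kHz, 21.02 kHz, 21.44 kHz

fs/2 = 25.53 kHz.
122.42 kHz mod fs = 20.3 kHz.
20.3 kHz ≤ fs/2 = 25.53 kHz, appears at 20.3 kHz.
182.8 kHz mod fs = 29.62 kHz.
29.62 kHz > fs/2 = 25.53 kHz, folds to fs − 29.62 kHz = 21.44 kHz.
139.38 kHz mod fs = 37.26 kHz.
37.26 kHz > fs/2 = 25.53 kHz, folds to fs − 37.26 kHz = 13.8 kHz.
37.26 kHz > fs/2 = 25.53 kHz, folds to fs − 37.26 kHz = 13.8 kHz.
225.26 kHz mod fs = 21.02 kHz.
21.02 kHz ≤ fs/2 = 25.53 kHz, appears at 21.02 kHz.
Distinct values: {13.8 kHz, 20.3 kHz, 21.02 kHz, 21.44 kHz}.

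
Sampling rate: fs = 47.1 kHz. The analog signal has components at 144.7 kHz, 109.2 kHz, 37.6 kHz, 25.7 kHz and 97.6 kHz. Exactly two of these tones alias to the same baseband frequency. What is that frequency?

fs/2 = 23.55 kHz.
144.7 kHz mod fs = 3.4 kHz.
3.4 kHz ≤ fs/2 = 23.55 kHz, appears at 3.4 kHz.
109.2 kHz mod fs = 15 kHz.
15 kHz ≤ fs/2 = 23.55 kHz, appears at 15 kHz.
37.6 kHz > fs/2 = 23.55 kHz, folds to fs − 37.6 kHz = 9.5 kHz.
25.7 kHz > fs/2 = 23.55 kHz, folds to fs − 25.7 kHz = 21.4 kHz.
97.6 kHz mod fs = 3.4 kHz.
3.4 kHz ≤ fs/2 = 23.55 kHz, appears at 3.4 kHz.
97.6 kHz and 144.7 kHz both map to 3.4 kHz.

3.4 kHz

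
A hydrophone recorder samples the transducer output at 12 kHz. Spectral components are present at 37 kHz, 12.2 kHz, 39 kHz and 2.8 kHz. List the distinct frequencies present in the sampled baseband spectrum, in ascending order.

0.2 kHz, 1 kHz, 2.8 kHz, 3 kHz

fs/2 = 6 kHz.
37 kHz mod fs = 1 kHz.
1 kHz ≤ fs/2 = 6 kHz, appears at 1 kHz.
12.2 kHz mod fs = 0.2 kHz.
0.2 kHz ≤ fs/2 = 6 kHz, appears at 0.2 kHz.
39 kHz mod fs = 3 kHz.
3 kHz ≤ fs/2 = 6 kHz, appears at 3 kHz.
2.8 kHz ≤ fs/2 = 6 kHz, passes unchanged.
Distinct values: {0.2 kHz, 1 kHz, 2.8 kHz, 3 kHz}.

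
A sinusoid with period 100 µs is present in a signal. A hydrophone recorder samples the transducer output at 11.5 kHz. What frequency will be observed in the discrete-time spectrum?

1.5 kHz

T = 100 µs → f = 1/T = 10 kHz.
10 kHz > fs/2 = 5.75 kHz, folds to fs − 10 kHz = 1.5 kHz.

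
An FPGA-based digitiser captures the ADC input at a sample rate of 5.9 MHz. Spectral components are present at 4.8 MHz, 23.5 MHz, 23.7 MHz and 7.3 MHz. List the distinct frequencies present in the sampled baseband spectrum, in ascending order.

0.1 MHz, 1.1 MHz, 1.4 MHz

fs/2 = 2.95 MHz.
4.8 MHz > fs/2 = 2.95 MHz, folds to fs − 4.8 MHz = 1.1 MHz.
23.5 MHz mod fs = 5.8 MHz.
5.8 MHz > fs/2 = 2.95 MHz, folds to fs − 5.8 MHz = 0.1 MHz.
23.7 MHz mod fs = 0.1 MHz.
0.1 MHz ≤ fs/2 = 2.95 MHz, appears at 0.1 MHz.
7.3 MHz mod fs = 1.4 MHz.
1.4 MHz ≤ fs/2 = 2.95 MHz, appears at 1.4 MHz.
Distinct values: {0.1 MHz, 1.1 MHz, 1.4 MHz}.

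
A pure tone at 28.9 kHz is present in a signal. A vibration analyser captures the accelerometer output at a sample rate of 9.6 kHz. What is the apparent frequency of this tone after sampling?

0.1 kHz

28.9 kHz mod fs = 0.1 kHz.
0.1 kHz ≤ fs/2 = 4.8 kHz, appears at 0.1 kHz.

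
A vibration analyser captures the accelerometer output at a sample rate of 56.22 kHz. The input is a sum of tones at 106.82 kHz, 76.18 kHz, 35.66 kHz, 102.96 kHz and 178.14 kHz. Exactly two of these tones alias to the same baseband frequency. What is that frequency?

fs/2 = 28.11 kHz.
106.82 kHz mod fs = 50.6 kHz.
50.6 kHz > fs/2 = 28.11 kHz, folds to fs − 50.6 kHz = 5.62 kHz.
76.18 kHz mod fs = 19.96 kHz.
19.96 kHz ≤ fs/2 = 28.11 kHz, appears at 19.96 kHz.
35.66 kHz > fs/2 = 28.11 kHz, folds to fs − 35.66 kHz = 20.56 kHz.
102.96 kHz mod fs = 46.74 kHz.
46.74 kHz > fs/2 = 28.11 kHz, folds to fs − 46.74 kHz = 9.48 kHz.
178.14 kHz mod fs = 9.48 kHz.
9.48 kHz ≤ fs/2 = 28.11 kHz, appears at 9.48 kHz.
102.96 kHz and 178.14 kHz both map to 9.48 kHz.

9.48 kHz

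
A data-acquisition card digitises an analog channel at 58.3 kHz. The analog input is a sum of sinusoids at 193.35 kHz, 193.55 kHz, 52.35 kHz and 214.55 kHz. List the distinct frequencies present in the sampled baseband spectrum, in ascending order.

5.95 kHz, 18.45 kHz, 18.65 kHz

fs/2 = 29.15 kHz.
193.35 kHz mod fs = 18.45 kHz.
18.45 kHz ≤ fs/2 = 29.15 kHz, appears at 18.45 kHz.
193.55 kHz mod fs = 18.65 kHz.
18.65 kHz ≤ fs/2 = 29.15 kHz, appears at 18.65 kHz.
52.35 kHz > fs/2 = 29.15 kHz, folds to fs − 52.35 kHz = 5.95 kHz.
214.55 kHz mod fs = 39.65 kHz.
39.65 kHz > fs/2 = 29.15 kHz, folds to fs − 39.65 kHz = 18.65 kHz.
Distinct values: {5.95 kHz, 18.45 kHz, 18.65 kHz}.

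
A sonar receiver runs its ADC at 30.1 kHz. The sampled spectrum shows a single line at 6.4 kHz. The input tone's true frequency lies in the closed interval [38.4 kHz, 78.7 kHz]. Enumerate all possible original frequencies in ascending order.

Frequencies that alias to 6.4 kHz are k·fs ± 6.4 kHz for integer k ≥ 0.
k=0: 6.4 kHz.
k=1: 23.7 kHz, 36.5 kHz.
k=2: 53.8 kHz, 66.6 kHz.
k=3: 83.9 kHz, 96.7 kHz.
Within [38.4 kHz, 78.7 kHz]: 53.8 kHz, 66.6 kHz.

53.8 kHz, 66.6 kHz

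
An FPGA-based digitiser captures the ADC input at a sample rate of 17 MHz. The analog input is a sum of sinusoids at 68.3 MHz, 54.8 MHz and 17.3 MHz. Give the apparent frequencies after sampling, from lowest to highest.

0.3 MHz, 3.8 MHz

fs/2 = 8.5 MHz.
68.3 MHz mod fs = 0.3 MHz.
0.3 MHz ≤ fs/2 = 8.5 MHz, appears at 0.3 MHz.
54.8 MHz mod fs = 3.8 MHz.
3.8 MHz ≤ fs/2 = 8.5 MHz, appears at 3.8 MHz.
17.3 MHz mod fs = 0.3 MHz.
0.3 MHz ≤ fs/2 = 8.5 MHz, appears at 0.3 MHz.
Distinct values: {0.3 MHz, 3.8 MHz}.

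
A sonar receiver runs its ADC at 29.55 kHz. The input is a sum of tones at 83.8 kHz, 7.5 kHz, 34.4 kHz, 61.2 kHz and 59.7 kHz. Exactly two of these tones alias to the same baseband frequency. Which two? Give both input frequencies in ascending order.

fs/2 = 14.775 kHz.
83.8 kHz mod fs = 24.7 kHz.
24.7 kHz > fs/2 = 14.775 kHz, folds to fs − 24.7 kHz = 4.85 kHz.
7.5 kHz ≤ fs/2 = 14.775 kHz, passes unchanged.
34.4 kHz mod fs = 4.85 kHz.
4.85 kHz ≤ fs/2 = 14.775 kHz, appears at 4.85 kHz.
61.2 kHz mod fs = 2.1 kHz.
2.1 kHz ≤ fs/2 = 14.775 kHz, appears at 2.1 kHz.
59.7 kHz mod fs = 0.6 kHz.
0.6 kHz ≤ fs/2 = 14.775 kHz, appears at 0.6 kHz.
34.4 kHz and 83.8 kHz both map to 4.85 kHz.

34.4 kHz, 83.8 kHz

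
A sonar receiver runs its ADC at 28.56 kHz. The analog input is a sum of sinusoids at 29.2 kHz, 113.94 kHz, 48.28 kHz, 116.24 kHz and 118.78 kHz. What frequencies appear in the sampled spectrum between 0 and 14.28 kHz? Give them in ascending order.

fs/2 = 14.28 kHz.
29.2 kHz mod fs = 0.64 kHz.
0.64 kHz ≤ fs/2 = 14.28 kHz, appears at 0.64 kHz.
113.94 kHz mod fs = 28.26 kHz.
28.26 kHz > fs/2 = 14.28 kHz, folds to fs − 28.26 kHz = 0.3 kHz.
48.28 kHz mod fs = 19.72 kHz.
19.72 kHz > fs/2 = 14.28 kHz, folds to fs − 19.72 kHz = 8.84 kHz.
116.24 kHz mod fs = 2 kHz.
2 kHz ≤ fs/2 = 14.28 kHz, appears at 2 kHz.
118.78 kHz mod fs = 4.54 kHz.
4.54 kHz ≤ fs/2 = 14.28 kHz, appears at 4.54 kHz.
Distinct values: {0.3 kHz, 0.64 kHz, 2 kHz, 4.54 kHz, 8.84 kHz}.

0.3 kHz, 0.64 kHz, 2 kHz, 4.54 kHz, 8.84 kHz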